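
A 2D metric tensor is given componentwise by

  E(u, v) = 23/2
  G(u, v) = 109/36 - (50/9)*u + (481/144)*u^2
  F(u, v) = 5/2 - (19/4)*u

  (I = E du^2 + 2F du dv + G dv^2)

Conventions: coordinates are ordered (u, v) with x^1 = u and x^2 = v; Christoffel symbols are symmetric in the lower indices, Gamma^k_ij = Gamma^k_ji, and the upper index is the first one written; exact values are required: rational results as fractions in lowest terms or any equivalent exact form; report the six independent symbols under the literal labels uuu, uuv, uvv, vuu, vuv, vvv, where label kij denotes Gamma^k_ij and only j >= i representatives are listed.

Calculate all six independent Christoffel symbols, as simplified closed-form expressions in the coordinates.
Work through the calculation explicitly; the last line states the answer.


E = 23/2; F = 5/2 - (19/4)*u; G = 109/36 - (50/9)*u + (481/144)*u^2
Gamma^k_ij = (1/2) g^{kl} (d_i g_jl + d_j g_il - d_l g_ij), with g^inv = (1/(EG-F^2)) [[G, -F], [-F, E]]
first partials: E_u = 0, E_v = 0, F_u = -19/4, F_v = 0, G_u = -50/9 + (481/72)*u, G_v = 0
D = EG - F^2 = 2057/72 - (1445/36)*u + (4565/288)*u^2
expanded: Gamma^u_uu = (G E_u - 2F F_u + F E_v)/(2D), Gamma^u_uv = (G E_v - F G_u)/(2D), Gamma^u_vv = (2G F_v - G G_u - F G_v)/(2D), Gamma^v_uu = (2E F_u - E E_v - F E_u)/(2D), Gamma^v_uv = (E G_u - F E_v)/(2D), Gamma^v_vv = (E G_v - 2F F_v + F G_u)/(2D); substitute and cancel common factors

Answer: Gamma_uuu = (3420 - 6498*u)/(4565*u^2 - 11560*u + 8228), Gamma_uuv = (9139*u^2 - 12410*u + 4000)/(9130*u^2 - 23120*u + 16456), Gamma_uvv = (-231361*u^3 + 577200*u^2 - 529716*u + 174400)/(328680*u^2 - 832320*u + 592416), Gamma_vuu = -15732/(4565*u^2 - 11560*u + 8228), Gamma_vuv = (11063*u - 9200)/(4565*u^2 - 11560*u + 8228), Gamma_vvv = (-9139*u^2 + 12410*u - 4000)/(9130*u^2 - 23120*u + 16456)


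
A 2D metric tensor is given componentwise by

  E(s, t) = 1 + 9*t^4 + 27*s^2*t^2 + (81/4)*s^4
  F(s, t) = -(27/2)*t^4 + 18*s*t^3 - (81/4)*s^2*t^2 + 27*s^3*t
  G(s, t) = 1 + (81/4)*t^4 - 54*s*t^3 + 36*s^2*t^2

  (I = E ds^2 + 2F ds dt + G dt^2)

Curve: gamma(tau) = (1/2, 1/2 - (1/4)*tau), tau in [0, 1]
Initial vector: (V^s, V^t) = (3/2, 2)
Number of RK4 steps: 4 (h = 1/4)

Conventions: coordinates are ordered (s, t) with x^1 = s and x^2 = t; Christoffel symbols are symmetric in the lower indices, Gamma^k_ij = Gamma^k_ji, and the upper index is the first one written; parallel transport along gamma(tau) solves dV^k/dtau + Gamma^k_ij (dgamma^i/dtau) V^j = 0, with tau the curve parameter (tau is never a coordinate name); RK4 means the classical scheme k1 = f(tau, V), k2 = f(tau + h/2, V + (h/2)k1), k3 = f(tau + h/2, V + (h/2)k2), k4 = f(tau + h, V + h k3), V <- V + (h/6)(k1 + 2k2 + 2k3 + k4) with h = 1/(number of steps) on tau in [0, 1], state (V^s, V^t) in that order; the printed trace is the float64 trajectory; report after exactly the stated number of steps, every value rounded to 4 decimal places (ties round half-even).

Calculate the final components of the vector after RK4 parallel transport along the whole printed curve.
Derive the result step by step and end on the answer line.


gamma'(tau) = (0, -1/4); f(tau, V)^k = -Gamma^k_ij(gamma(tau)) gamma'^i(tau) V^j; h = 1/4; intermediate values shown to 6 dp
curve data and Christoffel symbols at the stage parameters:
  tau = 0.000000: gamma = (0.500000, 0.500000), gamma' = (0.000000, -0.250000); Gamma_sss = 1.812081, Gamma_sst = 1.208054, Gamma_stt = -0.604027, Gamma_tss = 0.362416, Gamma_tst = 0.241611, Gamma_ttt = -0.120805
  tau = 0.125000: gamma = (0.500000, 0.468750), gamma' = (0.000000, -0.250000); Gamma_sss = 1.842490, Gamma_sst = 1.151556, Gamma_stt = -0.499008, Gamma_tss = 0.431124, Gamma_tst = 0.269453, Gamma_ttt = -0.116763
  tau = 0.250000: gamma = (0.500000, 0.437500), gamma' = (0.000000, -0.250000); Gamma_sss = 1.869145, Gamma_sst = 1.090334, Gamma_stt = -0.389405, Gamma_tss = 0.496290, Gamma_tst = 0.289503, Gamma_ttt = -0.103394
  tau = 0.375000: gamma = (0.500000, 0.406250), gamma' = (0.000000, -0.250000); Gamma_sss = 1.892942, Gamma_sst = 1.025344, Gamma_stt = -0.276054, Gamma_tss = 0.556244, Gamma_tst = 0.301299, Gamma_ttt = -0.081119
  tau = 0.500000: gamma = (0.500000, 0.375000), gamma' = (0.000000, -0.250000); Gamma_sss = 1.914939, Gamma_sst = 0.957469, Gamma_stt = -0.159578, Gamma_tss = 0.609299, Gamma_tst = 0.304649, Gamma_ttt = -0.050775
  tau = 0.625000: gamma = (0.500000, 0.343750), gamma' = (0.000000, -0.250000); Gamma_sss = 1.936278, Gamma_sst = 0.887461, Gamma_stt = -0.040339, Gamma_tss = 0.653733, Gamma_tst = 0.299628, Gamma_ttt = -0.013619
  tau = 0.750000: gamma = (0.500000, 0.312500), gamma' = (0.000000, -0.250000); Gamma_sss = 1.958108, Gamma_sst = 0.815878, Gamma_stt = 0.081588, Gamma_tss = 0.687765, Gamma_tst = 0.286569, Gamma_ttt = 0.028657
  tau = 0.875000: gamma = (0.500000, 0.281250), gamma' = (0.000000, -0.250000); Gamma_sss = 1.981492, Gamma_sst = 0.743059, Gamma_stt = 0.206405, Gamma_tss = 0.709502, Gamma_tst = 0.266063, Gamma_ttt = 0.073906
  tau = 1.000000: gamma = (0.500000, 0.250000), gamma' = (0.000000, -0.250000); Gamma_sss = 2.007302, Gamma_sst = 0.669101, Gamma_stt = 0.334550, Gamma_tss = 0.716893, Gamma_tst = 0.238964, Gamma_ttt = 0.119482
step 0: V^s = 1.5000, V^t = 2.0000
step 1: k1 = (0.151007, 0.030201), k2 = (0.187293, 0.043825), k3 = (0.188386, 0.044081), k4 = (0.225938, 0.059990); V <- V + (h/6)(k1 + 2k2 + 2k3 + k4): V^s = 1.5470, V^t = 2.0111
step 2: k1 = (0.225909, 0.059983), k2 = (0.264484, 0.077719), k3 = (0.265567, 0.078037), k4 = (0.305187, 0.097105); V <- V + (h/6)(k1 + 2k2 + 2k3 + k4): V^s = 1.6133, V^t = 2.0306
step 3: k1 = (0.305164, 0.097098), k2 = (0.345800, 0.116750), k3 = (0.346903, 0.117123), k4 = (0.388772, 0.136552); V <- V + (h/6)(k1 + 2k2 + 2k3 + k4): V^s = 1.7000, V^t = 2.0598
step 4: k1 = (0.388753, 0.136545), k2 = (0.431989, 0.154680), k3 = (0.433110, 0.155081), k4 = (0.477994, 0.170712); V <- V + (h/6)(k1 + 2k2 + 2k3 + k4): V^s = 1.8082, V^t = 2.0984

Answer: V^s = 1.8082, V^t = 2.0984


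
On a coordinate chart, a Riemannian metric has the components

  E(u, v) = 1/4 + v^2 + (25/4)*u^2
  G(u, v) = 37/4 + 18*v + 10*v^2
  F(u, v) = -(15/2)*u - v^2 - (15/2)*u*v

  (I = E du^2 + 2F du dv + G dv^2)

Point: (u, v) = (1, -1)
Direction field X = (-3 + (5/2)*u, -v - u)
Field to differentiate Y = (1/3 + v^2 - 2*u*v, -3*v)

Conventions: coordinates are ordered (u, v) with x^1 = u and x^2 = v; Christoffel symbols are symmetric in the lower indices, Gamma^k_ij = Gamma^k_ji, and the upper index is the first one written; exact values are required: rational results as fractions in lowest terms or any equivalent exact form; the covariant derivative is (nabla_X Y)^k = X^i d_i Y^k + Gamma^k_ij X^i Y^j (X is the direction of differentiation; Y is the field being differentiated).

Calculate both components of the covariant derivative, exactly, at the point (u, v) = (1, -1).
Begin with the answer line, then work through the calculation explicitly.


Answer: (nabla_X Y)^u = -339/134, (nabla_X Y)^v = -514/201

E = 15/2, F = -1, G = 5/4 at the point
E_u = 25/2, E_v = -2, F_u = 0, F_v = -11/2, G_u = 0, G_v = -2
EG - F^2 = 67/8;  g^inv = (8/67) * [[5/4, 1], [1, 15/2]]
first-kind symbols [ij,l] = (1/2)(d_i g_jl + d_j g_il - d_l g_ij): [uu,u] = E_u/2 = 25/4, [uu,v] = F_u - E_v/2 = 1, [uv,u] = E_v/2 = -1, [uv,v] = G_u/2 = 0, [vv,u] = F_v - G_u/2 = -11/2, [vv,v] = G_v/2 = -1
Gamma^u_ij = (G*[ij,u] - F*[ij,v])/(EG - F^2), Gamma^v_ij = (E*[ij,v] - F*[ij,u])/(EG - F^2)
Gamma_uuu = 141/134, Gamma_uuv = -10/67, Gamma_uvv = -63/67, Gamma_vuu = 110/67, Gamma_vuv = -8/67, Gamma_vvv = -104/67
X = (-1/2, 0), Y = (10/3, 3) at the point


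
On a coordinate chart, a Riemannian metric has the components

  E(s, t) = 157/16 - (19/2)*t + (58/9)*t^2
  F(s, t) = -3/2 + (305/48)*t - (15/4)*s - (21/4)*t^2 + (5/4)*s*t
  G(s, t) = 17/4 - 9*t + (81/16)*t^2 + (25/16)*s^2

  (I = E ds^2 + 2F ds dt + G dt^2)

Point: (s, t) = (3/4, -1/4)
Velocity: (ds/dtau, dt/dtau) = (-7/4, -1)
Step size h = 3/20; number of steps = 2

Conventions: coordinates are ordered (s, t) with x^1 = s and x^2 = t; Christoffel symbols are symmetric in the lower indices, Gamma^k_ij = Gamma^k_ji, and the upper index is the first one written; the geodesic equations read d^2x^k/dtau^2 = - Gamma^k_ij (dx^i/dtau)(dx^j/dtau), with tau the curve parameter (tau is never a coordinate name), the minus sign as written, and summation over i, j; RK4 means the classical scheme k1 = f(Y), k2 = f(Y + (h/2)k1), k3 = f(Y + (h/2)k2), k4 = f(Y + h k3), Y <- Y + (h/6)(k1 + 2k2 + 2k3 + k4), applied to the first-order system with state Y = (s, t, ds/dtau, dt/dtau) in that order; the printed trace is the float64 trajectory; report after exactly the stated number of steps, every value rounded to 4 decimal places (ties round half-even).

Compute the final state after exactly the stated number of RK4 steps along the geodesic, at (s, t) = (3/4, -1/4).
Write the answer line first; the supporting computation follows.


Answer: s = 0.2744, t = -0.5347, ds/dtau = -1.4415, dt/dtau = -0.9008

f(Y) = (ds/dtau, dt/dtau, -Gamma^s_ij Y'^i Y'^j, -Gamma^t_ij Y'^i Y'^j) with the Gammas evaluated at the stage position; h = 0.150000; intermediate values shown to 6 dp
step 0: s = 0.7500, t = -0.2500, ds/dtau = -1.7500, dt/dtau = -1.0000
step 1:
  k1: at (s, t) = (0.750000, -0.250000), (ds/dtau, dt/dtau) = (-1.750000, -1.000000); Gamma_sss = 0.269597, Gamma_sst = -0.750811, Gamma_stt = 0.544878, Gamma_tss = 0.525146, Gamma_tst = -0.478346, Gamma_ttt = -0.291578; k1 = (-1.750000, -1.000000, 1.257320, 0.357530)
  k2: at (s, t) = (0.618750, -0.325000), (ds/dtau, dt/dtau) = (-1.655701, -0.973185); Gamma_sss = 0.264314, Gamma_sst = -0.740503, Gamma_stt = 0.564468, Gamma_tss = 0.536451, Gamma_tst = -0.480040, Gamma_ttt = -0.285063; k2 = (-1.655701, -0.973185, 1.127174, 0.346363)
  k3: at (s, t) = (0.625822, -0.322989), (ds/dtau, dt/dtau) = (-1.665462, -0.974023); Gamma_sss = 0.265508, Gamma_sst = -0.741923, Gamma_stt = 0.564382, Gamma_tss = 0.537125, Gamma_tst = -0.481220, Gamma_ttt = -0.283723; k3 = (-1.665462, -0.974023, 1.135196, 0.340584)
  k4: at (s, t) = (0.500181, -0.396103), (ds/dtau, dt/dtau) = (-1.579721, -0.948912); Gamma_sss = 0.257204, Gamma_sst = -0.728183, Gamma_stt = 0.578748, Gamma_tss = 0.538736, Gamma_tst = -0.476604, Gamma_ttt = -0.274985; k4 = (-1.579721, -0.948912, 1.020135, 0.332056)
  Y <- Y + (h/6)(k1 + 2k2 + 2k3 + k4): s = 0.5007, t = -0.3961, ds/dtau = -1.5799, dt/dtau = -0.9484
step 2:
  k1: at (s, t) = (0.500699, -0.396083), (ds/dtau, dt/dtau) = (-1.579945, -0.948413); Gamma_sss = 0.257337, Gamma_sst = -0.728325, Gamma_stt = 0.578784, Gamma_tss = 0.538851, Gamma_tst = -0.476755, Gamma_ttt = -0.274802; k1 = (-1.579945, -0.948413, 1.019724, 0.330865)
  k2: at (s, t) = (0.382203, -0.467214), (ds/dtau, dt/dtau) = (-1.503466, -0.923598); Gamma_sss = 0.248208, Gamma_sst = -0.713444, Gamma_stt = 0.588963, Gamma_tss = 0.534487, Gamma_tst = -0.468974, Gamma_ttt = -0.263865; k2 = (-1.503466, -0.923598, 0.917919, 0.319358)
  k3: at (s, t) = (0.387939, -0.465353), (ds/dtau, dt/dtau) = (-1.511101, -0.924461); Gamma_sss = 0.249144, Gamma_sst = -0.714566, Gamma_stt = 0.588918, Gamma_tss = 0.535290, Gamma_tst = -0.470007, Gamma_ttt = -0.263255; k3 = (-1.511101, -0.924461, 0.924225, 0.315844)
  k4: at (s, t) = (0.274034, -0.534752), (ds/dtau, dt/dtau) = (-1.441311, -0.901036); Gamma_sss = 0.239673, Gamma_sst = -0.699036, Gamma_stt = 0.595651, Gamma_tss = 0.527077, Gamma_tst = -0.460255, Gamma_ttt = -0.251631; k4 = (-1.441311, -0.901036, 0.834159, 0.304795)
  Y <- Y + (h/6)(k1 + 2k2 + 2k3 + k4): s = 0.2744, t = -0.5347, ds/dtau = -1.4415, dt/dtau = -0.9008


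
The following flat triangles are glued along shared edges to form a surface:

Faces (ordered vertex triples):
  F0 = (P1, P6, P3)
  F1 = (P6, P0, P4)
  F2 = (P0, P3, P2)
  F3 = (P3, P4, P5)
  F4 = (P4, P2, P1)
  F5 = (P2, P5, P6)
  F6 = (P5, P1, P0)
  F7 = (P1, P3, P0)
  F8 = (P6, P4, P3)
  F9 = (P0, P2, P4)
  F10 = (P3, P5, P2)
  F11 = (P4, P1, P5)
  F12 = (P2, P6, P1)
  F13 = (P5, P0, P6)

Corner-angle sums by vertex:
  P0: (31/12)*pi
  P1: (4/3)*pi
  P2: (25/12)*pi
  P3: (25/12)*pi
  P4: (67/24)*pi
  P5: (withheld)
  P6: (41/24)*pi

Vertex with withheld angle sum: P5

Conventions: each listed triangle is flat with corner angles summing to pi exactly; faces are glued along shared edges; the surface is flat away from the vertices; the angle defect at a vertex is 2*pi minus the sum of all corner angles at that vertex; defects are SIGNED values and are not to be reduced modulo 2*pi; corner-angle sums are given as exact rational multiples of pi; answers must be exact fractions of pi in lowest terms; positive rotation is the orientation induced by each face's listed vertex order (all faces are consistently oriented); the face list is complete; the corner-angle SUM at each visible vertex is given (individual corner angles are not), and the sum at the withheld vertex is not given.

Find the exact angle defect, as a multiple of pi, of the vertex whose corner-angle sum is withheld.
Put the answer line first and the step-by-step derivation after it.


Answer: defect(P5) = (7/12)*pi

V = 7, E = 21, F = 14; chi = V - E + F = 0
Gauss-Bonnet: total defect = 2*pi*chi = 0; visible defects sum to (-7/12)*pi


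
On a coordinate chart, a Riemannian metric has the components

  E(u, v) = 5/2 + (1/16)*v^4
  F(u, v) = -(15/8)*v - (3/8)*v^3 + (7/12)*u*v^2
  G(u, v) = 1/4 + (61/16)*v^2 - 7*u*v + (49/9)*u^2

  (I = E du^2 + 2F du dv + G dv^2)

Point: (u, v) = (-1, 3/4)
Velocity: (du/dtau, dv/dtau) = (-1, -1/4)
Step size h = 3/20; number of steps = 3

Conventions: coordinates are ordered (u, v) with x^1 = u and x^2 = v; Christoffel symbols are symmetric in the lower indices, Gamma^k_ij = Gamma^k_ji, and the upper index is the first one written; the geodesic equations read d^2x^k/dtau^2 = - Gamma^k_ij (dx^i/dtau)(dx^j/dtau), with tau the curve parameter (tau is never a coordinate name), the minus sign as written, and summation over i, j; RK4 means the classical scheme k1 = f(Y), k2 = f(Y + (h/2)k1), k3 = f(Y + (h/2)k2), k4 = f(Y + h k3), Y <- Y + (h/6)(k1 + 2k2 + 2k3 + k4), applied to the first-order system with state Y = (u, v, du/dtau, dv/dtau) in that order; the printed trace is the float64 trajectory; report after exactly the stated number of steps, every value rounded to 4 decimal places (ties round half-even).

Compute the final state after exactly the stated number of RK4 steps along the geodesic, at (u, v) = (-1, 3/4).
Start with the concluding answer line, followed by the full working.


Answer: u = -1.4447, v = 0.6595, du/dtau = -0.9803, dv/dtau = -0.1613

f(Y) = (du/dtau, dv/dtau, -Gamma^u_ij Y'^i Y'^j, -Gamma^v_ij Y'^i Y'^j) with the Gammas evaluated at the stage position; h = 0.150000; intermediate values shown to 6 dp
step 0: u = -1.0000, v = 0.7500, du/dtau = -1.0000, dv/dtau = -0.2500
step 1:
  k1: at (u, v) = (-1.000000, 0.750000), (du/dtau, dv/dtau) = (-1.000000, -0.250000); Gamma_uuu = 0.017728, Gamma_uuv = -0.495990, Gamma_uvv = 2.495927, Gamma_vuu = 0.023603, Gamma_vuv = -0.688224, Gamma_vvv = 0.846752; k1 = (-1.000000, -0.250000, 0.074271, 0.267587)
  k2: at (u, v) = (-1.075000, 0.731250), (du/dtau, dv/dtau) = (-0.994430, -0.229931); Gamma_uuu = 0.015220, Gamma_uuv = -0.465246, Gamma_uvv = 2.585863, Gamma_vuu = 0.020681, Gamma_vuv = -0.658542, Gamma_vvv = 0.805374; k2 = (-0.994430, -0.229931, 0.060996, 0.238122)
  k3: at (u, v) = (-1.074582, 0.732755), (du/dtau, dv/dtau) = (-0.995425, -0.232141); Gamma_uuu = 0.015311, Gamma_uuv = -0.466349, Gamma_uvv = 2.587415, Gamma_vuu = 0.020749, Gamma_vuv = -0.658471, Gamma_vvv = 0.806070; k3 = (-0.995425, -0.232141, 0.060922, 0.240319)
  k4: at (u, v) = (-1.149314, 0.715179), (du/dtau, dv/dtau) = (-0.990862, -0.213952); Gamma_uuu = 0.013222, Gamma_uuv = -0.438590, Gamma_uvv = 2.682447, Gamma_vuu = 0.018271, Gamma_vuv = -0.631159, Gamma_vvv = 0.768156; k4 = (-0.990862, -0.213952, 0.050188, 0.214507)
  Y <- Y + (h/6)(k1 + 2k2 + 2k3 + k4): u = -1.1493, v = 0.7153, du/dtau = -0.9908, dv/dtau = -0.2140
step 2:
  k1: at (u, v) = (-1.149264, 0.715298), (du/dtau, dv/dtau) = (-0.990793, -0.214026); Gamma_uuu = 0.013229, Gamma_uuv = -0.438678, Gamma_uvv = 2.682533, Gamma_vuu = 0.018276, Gamma_vuv = -0.631160, Gamma_vvv = 0.768217; k1 = (-0.990793, -0.214026, 0.050183, 0.214551)
  k2: at (u, v) = (-1.223574, 0.699246), (du/dtau, dv/dtau) = (-0.987029, -0.197934); Gamma_uuu = 0.011508, Gamma_uuv = -0.413872, Gamma_uvv = 2.782448, Gamma_vuu = 0.016184, Gamma_vuv = -0.605945, Gamma_vvv = 0.733606; k2 = (-0.987029, -0.197934, 0.041492, 0.192255)
  k3: at (u, v) = (-1.223291, 0.700453), (du/dtau, dv/dtau) = (-0.987681, -0.199607); Gamma_uuu = 0.011565, Gamma_uuv = -0.414690, Gamma_uvv = 2.783604, Gamma_vuu = 0.016229, Gamma_vuv = -0.605870, Gamma_vvv = 0.734124; k3 = (-0.987681, -0.199607, 0.041321, 0.193811)
  k4: at (u, v) = (-1.297416, 0.685357), (du/dtau, dv/dtau) = (-0.984594, -0.184954); Gamma_uuu = 0.010113, Gamma_uuv = -0.392125, Gamma_uvv = 2.887442, Gamma_vuu = 0.014433, Gamma_vuv = -0.582516, Gamma_vvv = 0.702215; k4 = (-0.984594, -0.184954, 0.034239, 0.174144)
  Y <- Y + (h/6)(k1 + 2k2 + 2k3 + k4): u = -1.2974, v = 0.6854, du/dtau = -0.9845, dv/dtau = -0.1850
step 3:
  k1: at (u, v) = (-1.297384, 0.685446), (du/dtau, dv/dtau) = (-0.984541, -0.185005); Gamma_uuu = 0.010117, Gamma_uuv = -0.392186, Gamma_uvv = 2.887503, Gamma_vuu = 0.014437, Gamma_vuv = -0.582515, Gamma_vvv = 0.702257; k1 = (-0.984541, -0.185005, 0.034233, 0.174175)
  k2: at (u, v) = (-1.371225, 0.671571), (du/dtau, dv/dtau) = (-0.981974, -0.171942); Gamma_uuu = 0.008901, Gamma_uuv = -0.371841, Gamma_uvv = 2.995111, Gamma_vuu = 0.012902, Gamma_vuv = -0.560816, Gamma_vvv = 0.672925; k2 = (-0.981974, -0.171942, 0.028435, 0.157044)
  k3: at (u, v) = (-1.371033, 0.672550), (du/dtau, dv/dtau) = (-0.982409, -0.173227); Gamma_uuu = 0.008939, Gamma_uuv = -0.372462, Gamma_uvv = 2.995985, Gamma_vuu = 0.012932, Gamma_vuv = -0.560748, Gamma_vvv = 0.673322; k3 = (-0.982409, -0.173227, 0.028242, 0.158170)
  k4: at (u, v) = (-1.444746, 0.659462), (du/dtau, dv/dtau) = (-0.980305, -0.161279); Gamma_uuu = 0.007901, Gamma_uuv = -0.353838, Gamma_uvv = 3.106675, Gamma_vuu = 0.011602, Gamma_vuv = -0.540543, Gamma_vvv = 0.646139; k4 = (-0.980305, -0.161279, 0.023485, 0.142967)
  Y <- Y + (h/6)(k1 + 2k2 + 2k3 + k4): u = -1.4447, v = 0.6595, du/dtau = -0.9803, dv/dtau = -0.1613


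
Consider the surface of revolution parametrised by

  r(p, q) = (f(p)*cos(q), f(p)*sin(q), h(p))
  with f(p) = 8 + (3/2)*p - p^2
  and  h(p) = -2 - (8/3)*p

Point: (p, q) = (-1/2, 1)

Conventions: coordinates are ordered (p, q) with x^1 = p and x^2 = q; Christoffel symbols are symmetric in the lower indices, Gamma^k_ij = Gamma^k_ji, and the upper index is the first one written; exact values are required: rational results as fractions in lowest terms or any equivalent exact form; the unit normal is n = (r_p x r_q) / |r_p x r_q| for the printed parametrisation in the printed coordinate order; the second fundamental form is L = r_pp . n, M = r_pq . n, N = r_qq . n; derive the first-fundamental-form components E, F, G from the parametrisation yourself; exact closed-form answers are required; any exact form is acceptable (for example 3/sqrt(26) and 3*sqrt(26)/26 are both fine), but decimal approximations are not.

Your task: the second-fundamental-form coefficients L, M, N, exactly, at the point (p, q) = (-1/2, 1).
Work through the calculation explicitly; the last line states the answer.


f = 7, f' = 5/2, f'' = -2, h' = -8/3, h'' = 0
E = 481/36, F = 0, G = 49; answer radicand W^2 = 481/36
unnormalised second-form numerators: l = -16/3, m = 0, n = -56/3; L = l/sqrt(481/36), and similarly M = m/sqrt(W^2), N = n/sqrt(W^2)

Answer: L = -32*sqrt(481)/481, M = 0, N = -112*sqrt(481)/481


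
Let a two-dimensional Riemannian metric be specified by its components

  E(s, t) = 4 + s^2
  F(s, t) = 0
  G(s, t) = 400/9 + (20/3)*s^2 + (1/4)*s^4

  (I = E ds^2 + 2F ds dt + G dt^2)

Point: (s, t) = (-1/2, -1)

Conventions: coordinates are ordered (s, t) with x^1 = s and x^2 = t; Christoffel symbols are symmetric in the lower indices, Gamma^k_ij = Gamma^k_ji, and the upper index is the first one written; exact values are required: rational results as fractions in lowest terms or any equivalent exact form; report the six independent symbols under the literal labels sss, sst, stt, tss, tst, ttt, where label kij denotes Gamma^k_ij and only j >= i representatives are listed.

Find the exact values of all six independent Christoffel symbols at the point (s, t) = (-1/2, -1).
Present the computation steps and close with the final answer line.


E = 17/4, F = 0, G = 26569/576 at the point
E_s = -1, E_t = 0, F_s = 0, F_t = 0, G_s = -163/24, G_t = 0
EG - F^2 = 451673/2304;  g^inv = (2304/451673) * [[26569/576, 0], [0, 17/4]]
first-kind symbols [ij,l] = (1/2)(d_i g_jl + d_j g_il - d_l g_ij): [ss,s] = E_s/2 = -1/2, [ss,t] = F_s - E_t/2 = 0, [st,s] = E_t/2 = 0, [st,t] = G_s/2 = -163/48, [tt,s] = F_t - G_s/2 = 163/48, [tt,t] = G_t/2 = 0
Gamma^s_ij = (G*[ij,s] - F*[ij,t])/(EG - F^2), Gamma^t_ij = (E*[ij,t] - F*[ij,s])/(EG - F^2)

Answer: Gamma_sss = -2/17, Gamma_sst = 0, Gamma_stt = 163/204, Gamma_tss = 0, Gamma_tst = -12/163, Gamma_ttt = 0


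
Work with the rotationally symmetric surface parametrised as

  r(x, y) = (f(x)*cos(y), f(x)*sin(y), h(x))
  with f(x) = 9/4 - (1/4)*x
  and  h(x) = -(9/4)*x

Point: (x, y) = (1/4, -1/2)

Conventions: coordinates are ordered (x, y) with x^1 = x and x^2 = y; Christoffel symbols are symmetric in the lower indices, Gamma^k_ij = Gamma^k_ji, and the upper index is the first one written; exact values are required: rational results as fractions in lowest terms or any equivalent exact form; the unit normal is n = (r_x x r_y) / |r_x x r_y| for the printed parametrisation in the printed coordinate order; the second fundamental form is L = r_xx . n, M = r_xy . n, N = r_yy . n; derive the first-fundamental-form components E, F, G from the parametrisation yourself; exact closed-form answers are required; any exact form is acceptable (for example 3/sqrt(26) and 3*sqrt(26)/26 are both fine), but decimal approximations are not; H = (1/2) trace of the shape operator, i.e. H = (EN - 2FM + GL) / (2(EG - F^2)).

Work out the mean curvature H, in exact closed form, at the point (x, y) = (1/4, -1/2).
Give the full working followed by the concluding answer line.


f = 35/16, f' = -1/4, f'' = 0, h' = -9/4, h'' = 0
E = 41/8, F = 0, G = 1225/256; answer radicand W^2 = 41/8
unnormalised second-form numerators: l = 0, m = 0, n = -315/64; L = l/sqrt(41/8), and similarly M = m/sqrt(W^2), N = n/sqrt(W^2)
H = (E*n - 2*F*m + G*l) / (2*(EG - F^2)*sqrt(W^2)); E*n - 2*F*m + G*l = -12915/512, EG - F^2 = 50225/2048, so H = (-18/35)/sqrt(41/8)

Answer: H = -36*sqrt(82)/1435


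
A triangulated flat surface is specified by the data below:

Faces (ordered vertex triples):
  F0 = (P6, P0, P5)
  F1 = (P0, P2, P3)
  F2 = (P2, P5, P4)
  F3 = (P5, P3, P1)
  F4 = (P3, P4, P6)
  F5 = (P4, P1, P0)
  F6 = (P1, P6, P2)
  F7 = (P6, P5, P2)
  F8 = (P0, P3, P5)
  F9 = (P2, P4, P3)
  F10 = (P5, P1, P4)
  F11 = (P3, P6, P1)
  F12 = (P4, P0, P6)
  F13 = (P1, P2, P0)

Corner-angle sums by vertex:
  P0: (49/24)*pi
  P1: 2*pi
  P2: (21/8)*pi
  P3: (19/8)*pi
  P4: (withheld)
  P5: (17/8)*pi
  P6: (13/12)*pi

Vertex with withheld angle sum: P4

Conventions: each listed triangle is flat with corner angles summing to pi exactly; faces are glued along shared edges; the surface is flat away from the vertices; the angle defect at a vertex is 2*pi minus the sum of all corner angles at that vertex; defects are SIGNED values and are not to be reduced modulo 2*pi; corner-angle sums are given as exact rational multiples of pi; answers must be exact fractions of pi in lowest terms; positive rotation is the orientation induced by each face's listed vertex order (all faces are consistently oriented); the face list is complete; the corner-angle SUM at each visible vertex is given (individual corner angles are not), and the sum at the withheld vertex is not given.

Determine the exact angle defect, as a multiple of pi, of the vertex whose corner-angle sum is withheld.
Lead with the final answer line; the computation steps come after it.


Answer: defect(P4) = pi/4

V = 7, E = 21, F = 14; chi = V - E + F = 0
Gauss-Bonnet: total defect = 2*pi*chi = 0; visible defects sum to -pi/4


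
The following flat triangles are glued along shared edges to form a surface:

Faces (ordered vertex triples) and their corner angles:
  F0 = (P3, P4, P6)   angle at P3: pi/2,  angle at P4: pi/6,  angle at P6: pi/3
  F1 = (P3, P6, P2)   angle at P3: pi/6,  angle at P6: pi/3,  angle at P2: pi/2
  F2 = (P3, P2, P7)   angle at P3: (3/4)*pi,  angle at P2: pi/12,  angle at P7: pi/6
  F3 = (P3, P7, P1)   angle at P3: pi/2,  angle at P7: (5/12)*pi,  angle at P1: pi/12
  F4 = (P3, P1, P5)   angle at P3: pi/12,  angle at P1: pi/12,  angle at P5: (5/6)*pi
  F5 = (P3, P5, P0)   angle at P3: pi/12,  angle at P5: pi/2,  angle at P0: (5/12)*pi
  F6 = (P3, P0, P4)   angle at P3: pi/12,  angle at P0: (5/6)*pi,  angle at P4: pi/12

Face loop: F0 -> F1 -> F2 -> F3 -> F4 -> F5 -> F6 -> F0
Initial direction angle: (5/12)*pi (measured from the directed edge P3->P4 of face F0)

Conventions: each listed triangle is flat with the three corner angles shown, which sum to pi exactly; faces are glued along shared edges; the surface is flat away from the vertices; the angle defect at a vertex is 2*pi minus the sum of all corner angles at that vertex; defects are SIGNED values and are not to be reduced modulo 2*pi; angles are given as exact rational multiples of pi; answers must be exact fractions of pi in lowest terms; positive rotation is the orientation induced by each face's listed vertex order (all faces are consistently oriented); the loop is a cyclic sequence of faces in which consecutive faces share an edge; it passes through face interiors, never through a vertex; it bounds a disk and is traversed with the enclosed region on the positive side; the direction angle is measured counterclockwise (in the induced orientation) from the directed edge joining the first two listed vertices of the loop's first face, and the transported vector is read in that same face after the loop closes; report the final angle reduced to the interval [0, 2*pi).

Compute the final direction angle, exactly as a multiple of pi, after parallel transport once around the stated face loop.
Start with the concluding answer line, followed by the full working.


Answer: final direction angle = pi/4

enclosed vertex P3: corner angles sum to (13/6)*pi, defect = 2*pi - (13/6)*pi = -pi/6
adding the enclosed defects to the starting angle (mod 2*pi, induced orientation) gives the holonomy
final angle = (5/12)*pi - pi/6 = pi/4 (mod 2*pi)


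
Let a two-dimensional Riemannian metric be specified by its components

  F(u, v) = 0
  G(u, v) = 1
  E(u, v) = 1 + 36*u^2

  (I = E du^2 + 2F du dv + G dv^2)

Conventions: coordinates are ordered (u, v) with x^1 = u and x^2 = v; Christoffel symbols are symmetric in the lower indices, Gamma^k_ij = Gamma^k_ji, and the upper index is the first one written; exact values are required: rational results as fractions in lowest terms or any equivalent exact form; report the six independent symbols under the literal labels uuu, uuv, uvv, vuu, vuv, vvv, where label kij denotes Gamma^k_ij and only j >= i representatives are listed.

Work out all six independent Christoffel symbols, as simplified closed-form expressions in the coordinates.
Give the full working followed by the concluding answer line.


E = 1 + 36*u^2; F = 0; G = 1
Gamma^k_ij = (1/2) g^{kl} (d_i g_jl + d_j g_il - d_l g_ij), with g^inv = (1/(EG-F^2)) [[G, -F], [-F, E]]
first partials: E_u = 72*u, E_v = 0, F_u = 0, F_v = 0, G_u = 0, G_v = 0
D = EG - F^2 = 1 + 36*u^2
expanded: Gamma^u_uu = (G E_u - 2F F_u + F E_v)/(2D), Gamma^u_uv = (G E_v - F G_u)/(2D), Gamma^u_vv = (2G F_v - G G_u - F G_v)/(2D), Gamma^v_uu = (2E F_u - E E_v - F E_u)/(2D), Gamma^v_uv = (E G_u - F E_v)/(2D), Gamma^v_vv = (E G_v - 2F F_v + F G_u)/(2D); substitute and cancel common factors

Answer: Gamma_uuu = 36*u/(36*u^2 + 1), Gamma_uuv = 0, Gamma_uvv = 0, Gamma_vuu = 0, Gamma_vuv = 0, Gamma_vvv = 0


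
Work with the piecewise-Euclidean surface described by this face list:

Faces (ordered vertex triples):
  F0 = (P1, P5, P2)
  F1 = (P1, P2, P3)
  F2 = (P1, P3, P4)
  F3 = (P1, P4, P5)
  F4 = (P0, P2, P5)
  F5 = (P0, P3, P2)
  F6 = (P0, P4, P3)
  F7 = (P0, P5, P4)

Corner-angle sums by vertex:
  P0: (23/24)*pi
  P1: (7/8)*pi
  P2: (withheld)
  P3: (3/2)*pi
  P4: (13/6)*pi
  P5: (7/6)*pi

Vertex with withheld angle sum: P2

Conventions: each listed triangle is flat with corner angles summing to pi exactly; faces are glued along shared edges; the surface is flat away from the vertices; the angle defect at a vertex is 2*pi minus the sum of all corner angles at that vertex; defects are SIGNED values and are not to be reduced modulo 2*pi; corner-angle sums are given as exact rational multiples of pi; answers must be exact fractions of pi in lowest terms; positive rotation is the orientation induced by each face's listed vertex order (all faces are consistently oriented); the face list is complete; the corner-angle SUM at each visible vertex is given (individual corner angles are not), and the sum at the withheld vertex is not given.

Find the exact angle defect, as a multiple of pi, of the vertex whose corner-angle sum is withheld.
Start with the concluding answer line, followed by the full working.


Answer: defect(P2) = (2/3)*pi

V = 6, E = 12, F = 8; chi = V - E + F = 2
Gauss-Bonnet: total defect = 2*pi*chi = 4*pi; visible defects sum to (10/3)*pi


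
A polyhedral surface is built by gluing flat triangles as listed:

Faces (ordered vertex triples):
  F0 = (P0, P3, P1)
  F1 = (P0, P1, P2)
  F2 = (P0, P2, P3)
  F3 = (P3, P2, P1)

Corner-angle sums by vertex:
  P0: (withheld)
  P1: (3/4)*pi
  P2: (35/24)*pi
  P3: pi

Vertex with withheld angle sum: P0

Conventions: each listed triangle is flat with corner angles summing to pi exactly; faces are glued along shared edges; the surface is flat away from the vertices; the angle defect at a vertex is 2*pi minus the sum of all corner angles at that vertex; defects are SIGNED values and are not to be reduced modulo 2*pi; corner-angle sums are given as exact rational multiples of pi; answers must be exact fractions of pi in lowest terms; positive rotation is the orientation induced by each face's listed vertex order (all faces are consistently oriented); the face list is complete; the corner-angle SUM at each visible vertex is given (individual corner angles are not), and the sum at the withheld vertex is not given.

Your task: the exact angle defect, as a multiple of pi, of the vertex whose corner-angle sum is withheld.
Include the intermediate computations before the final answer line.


V = 4, E = 6, F = 4; chi = V - E + F = 2
Gauss-Bonnet: total defect = 2*pi*chi = 4*pi; visible defects sum to (67/24)*pi

Answer: defect(P0) = (29/24)*pi


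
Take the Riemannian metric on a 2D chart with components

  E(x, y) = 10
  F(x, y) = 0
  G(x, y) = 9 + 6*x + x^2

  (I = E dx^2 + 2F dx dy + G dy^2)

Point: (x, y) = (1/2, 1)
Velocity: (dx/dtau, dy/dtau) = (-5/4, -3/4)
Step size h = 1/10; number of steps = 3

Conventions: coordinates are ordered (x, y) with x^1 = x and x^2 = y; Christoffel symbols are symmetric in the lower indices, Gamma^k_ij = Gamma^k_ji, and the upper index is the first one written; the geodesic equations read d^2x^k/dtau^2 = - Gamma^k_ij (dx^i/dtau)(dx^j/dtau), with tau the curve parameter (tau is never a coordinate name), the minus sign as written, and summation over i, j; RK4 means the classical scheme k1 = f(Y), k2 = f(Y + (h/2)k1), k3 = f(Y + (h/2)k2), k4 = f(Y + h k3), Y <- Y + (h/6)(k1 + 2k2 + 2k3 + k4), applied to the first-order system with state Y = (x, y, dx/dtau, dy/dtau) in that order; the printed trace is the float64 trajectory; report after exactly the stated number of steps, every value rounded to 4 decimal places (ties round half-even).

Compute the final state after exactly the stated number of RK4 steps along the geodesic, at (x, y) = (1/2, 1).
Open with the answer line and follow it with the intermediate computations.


Answer: x = 0.1349, y = 0.7485, dx/dtau = -1.1801, dy/dtau = -0.9349

f(Y) = (dx/dtau, dy/dtau, -Gamma^x_ij Y'^i Y'^j, -Gamma^y_ij Y'^i Y'^j) with the Gammas evaluated at the stage position; h = 0.100000; intermediate values shown to 6 dp
step 0: x = 0.5000, y = 1.0000, dx/dtau = -1.2500, dy/dtau = -0.7500
step 1:
  k1: at (x, y) = (0.500000, 1.000000), (dx/dtau, dy/dtau) = (-1.250000, -0.750000); Gamma_xxx = 0.000000, Gamma_xxy = 0.000000, Gamma_xyy = -0.350000, Gamma_yxx = 0.000000, Gamma_yxy = 0.285714, Gamma_yyy = 0.000000; k1 = (-1.250000, -0.750000, 0.196875, -0.535714)
  k2: at (x, y) = (0.437500, 0.962500), (dx/dtau, dy/dtau) = (-1.240156, -0.776786); Gamma_xxx = 0.000000, Gamma_xxy = 0.000000, Gamma_xyy = -0.343750, Gamma_yxx = 0.000000, Gamma_yxy = 0.290909, Gamma_yyy = 0.000000; k2 = (-1.240156, -0.776786, 0.207417, -0.560486)
  k3: at (x, y) = (0.437992, 0.961161), (dx/dtau, dy/dtau) = (-1.239629, -0.778024); Gamma_xxx = 0.000000, Gamma_xxy = 0.000000, Gamma_xyy = -0.343799, Gamma_yxx = 0.000000, Gamma_yxy = 0.290867, Gamma_yyy = 0.000000; k3 = (-1.239629, -0.778024, 0.208109, -0.561061)
  k4: at (x, y) = (0.376037, 0.922198), (dx/dtau, dy/dtau) = (-1.229189, -0.806106); Gamma_xxx = 0.000000, Gamma_xxy = 0.000000, Gamma_xyy = -0.337604, Gamma_yxx = 0.000000, Gamma_yxy = 0.296205, Gamma_yyy = 0.000000; k4 = (-1.229189, -0.806106, 0.219377, -0.586994)
  Y <- Y + (h/6)(k1 + 2k2 + 2k3 + k4): x = 0.3760, y = 0.9222, dx/dtau = -1.2292, dy/dtau = -0.8061
step 2:
  k1: at (x, y) = (0.376021, 0.922238), (dx/dtau, dy/dtau) = (-1.229212, -0.806097); Gamma_xxx = 0.000000, Gamma_xxy = 0.000000, Gamma_xyy = -0.337602, Gamma_yxx = 0.000000, Gamma_yxy = 0.296207, Gamma_yyy = 0.000000; k1 = (-1.229212, -0.806097, 0.219371, -0.587001)
  k2: at (x, y) = (0.314560, 0.881933), (dx/dtau, dy/dtau) = (-1.218243, -0.835447); Gamma_xxx = 0.000000, Gamma_xxy = 0.000000, Gamma_xyy = -0.331456, Gamma_yxx = 0.000000, Gamma_yxy = 0.301699, Gamma_yyy = 0.000000; k2 = (-1.218243, -0.835447, 0.231347, -0.614125)
  k3: at (x, y) = (0.315109, 0.880466), (dx/dtau, dy/dtau) = (-1.217644, -0.836803); Gamma_xxx = 0.000000, Gamma_xxy = 0.000000, Gamma_xyy = -0.331511, Gamma_yxx = 0.000000, Gamma_yxy = 0.301649, Gamma_yyy = 0.000000; k3 = (-1.217644, -0.836803, 0.232137, -0.614718)
  k4: at (x, y) = (0.254256, 0.838558), (dx/dtau, dy/dtau) = (-1.205998, -0.867569); Gamma_xxx = 0.000000, Gamma_xxy = 0.000000, Gamma_xyy = -0.325426, Gamma_yxx = 0.000000, Gamma_yxy = 0.307290, Gamma_yyy = 0.000000; k4 = (-1.205998, -0.867569, 0.244940, -0.643026)
  Y <- Y + (h/6)(k1 + 2k2 + 2k3 + k4): x = 0.2542, y = 0.8386, dx/dtau = -1.2060, dy/dtau = -0.8676
step 3:
  k1: at (x, y) = (0.254238, 0.838602), (dx/dtau, dy/dtau) = (-1.206024, -0.867559); Gamma_xxx = 0.000000, Gamma_xxy = 0.000000, Gamma_xyy = -0.325424, Gamma_yxx = 0.000000, Gamma_yxy = 0.307292, Gamma_yyy = 0.000000; k1 = (-1.206024, -0.867559, 0.244933, -0.643036)
  k2: at (x, y) = (0.193936, 0.795224), (dx/dtau, dy/dtau) = (-1.193777, -0.899710); Gamma_xxx = 0.000000, Gamma_xxy = 0.000000, Gamma_xyy = -0.319394, Gamma_yxx = 0.000000, Gamma_yxy = 0.313093, Gamma_yyy = 0.000000; k2 = (-1.193777, -0.899710, 0.258542, -0.672558)
  k3: at (x, y) = (0.194549, 0.793616), (dx/dtau, dy/dtau) = (-1.193096, -0.901186); Gamma_xxx = 0.000000, Gamma_xxy = 0.000000, Gamma_xyy = -0.319455, Gamma_yxx = 0.000000, Gamma_yxy = 0.313033, Gamma_yyy = 0.000000; k3 = (-1.193096, -0.901186, 0.259441, -0.673148)
  k4: at (x, y) = (0.134928, 0.748483), (dx/dtau, dy/dtau) = (-1.180079, -0.934873); Gamma_xxx = 0.000000, Gamma_xxy = 0.000000, Gamma_xyy = -0.313493, Gamma_yxx = 0.000000, Gamma_yxy = 0.318987, Gamma_yyy = 0.000000; k4 = (-1.180079, -0.934873, 0.273989, -0.703828)
  Y <- Y + (h/6)(k1 + 2k2 + 2k3 + k4): x = 0.1349, y = 0.7485, dx/dtau = -1.1801, dy/dtau = -0.9349


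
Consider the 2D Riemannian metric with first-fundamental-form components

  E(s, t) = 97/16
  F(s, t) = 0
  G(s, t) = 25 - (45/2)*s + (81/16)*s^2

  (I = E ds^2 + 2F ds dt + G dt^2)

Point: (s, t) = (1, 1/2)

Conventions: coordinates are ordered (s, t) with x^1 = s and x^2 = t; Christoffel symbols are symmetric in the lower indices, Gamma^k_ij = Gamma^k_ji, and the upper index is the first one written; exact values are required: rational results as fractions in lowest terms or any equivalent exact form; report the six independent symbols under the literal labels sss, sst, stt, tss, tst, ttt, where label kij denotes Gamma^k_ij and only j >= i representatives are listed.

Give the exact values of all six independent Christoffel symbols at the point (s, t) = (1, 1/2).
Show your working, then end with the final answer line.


E = 97/16, F = 0, G = 121/16 at the point
E_s = 0, E_t = 0, F_s = 0, F_t = 0, G_s = -99/8, G_t = 0
EG - F^2 = 11737/256;  g^inv = (256/11737) * [[121/16, 0], [0, 97/16]]
first-kind symbols [ij,l] = (1/2)(d_i g_jl + d_j g_il - d_l g_ij): [ss,s] = E_s/2 = 0, [ss,t] = F_s - E_t/2 = 0, [st,s] = E_t/2 = 0, [st,t] = G_s/2 = -99/16, [tt,s] = F_t - G_s/2 = 99/16, [tt,t] = G_t/2 = 0
Gamma^s_ij = (G*[ij,s] - F*[ij,t])/(EG - F^2), Gamma^t_ij = (E*[ij,t] - F*[ij,s])/(EG - F^2)

Answer: Gamma_sss = 0, Gamma_sst = 0, Gamma_stt = 99/97, Gamma_tss = 0, Gamma_tst = -9/11, Gamma_ttt = 0


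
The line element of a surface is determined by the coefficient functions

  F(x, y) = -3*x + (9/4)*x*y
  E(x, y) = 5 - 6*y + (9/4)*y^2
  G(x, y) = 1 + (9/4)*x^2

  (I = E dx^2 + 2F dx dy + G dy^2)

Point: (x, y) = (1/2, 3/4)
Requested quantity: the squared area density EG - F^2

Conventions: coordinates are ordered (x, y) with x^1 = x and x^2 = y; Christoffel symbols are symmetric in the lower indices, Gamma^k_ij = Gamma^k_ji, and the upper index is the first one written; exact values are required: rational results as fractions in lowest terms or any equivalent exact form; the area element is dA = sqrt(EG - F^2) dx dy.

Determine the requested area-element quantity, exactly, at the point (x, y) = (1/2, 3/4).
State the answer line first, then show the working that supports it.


Answer: EG - F^2 = 149/64

E = 113/64, F = -21/32, G = 25/16; EG - F^2 = 149/64


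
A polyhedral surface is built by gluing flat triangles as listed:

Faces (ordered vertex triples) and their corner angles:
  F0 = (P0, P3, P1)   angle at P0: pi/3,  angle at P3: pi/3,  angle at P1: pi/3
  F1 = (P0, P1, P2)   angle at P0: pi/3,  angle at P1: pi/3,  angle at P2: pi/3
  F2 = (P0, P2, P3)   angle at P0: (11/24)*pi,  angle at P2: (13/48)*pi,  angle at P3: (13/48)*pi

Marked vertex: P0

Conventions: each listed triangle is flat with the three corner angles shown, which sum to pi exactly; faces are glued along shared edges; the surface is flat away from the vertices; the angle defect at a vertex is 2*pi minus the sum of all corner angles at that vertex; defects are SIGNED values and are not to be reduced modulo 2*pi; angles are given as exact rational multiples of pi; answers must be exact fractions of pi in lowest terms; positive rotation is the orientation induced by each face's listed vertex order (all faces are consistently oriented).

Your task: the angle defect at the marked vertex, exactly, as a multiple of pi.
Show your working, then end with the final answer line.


Sum of corner angles at P0: (9/8)*pi
defect = 2*pi - (9/8)*pi

Answer: defect(P0) = (7/8)*pi


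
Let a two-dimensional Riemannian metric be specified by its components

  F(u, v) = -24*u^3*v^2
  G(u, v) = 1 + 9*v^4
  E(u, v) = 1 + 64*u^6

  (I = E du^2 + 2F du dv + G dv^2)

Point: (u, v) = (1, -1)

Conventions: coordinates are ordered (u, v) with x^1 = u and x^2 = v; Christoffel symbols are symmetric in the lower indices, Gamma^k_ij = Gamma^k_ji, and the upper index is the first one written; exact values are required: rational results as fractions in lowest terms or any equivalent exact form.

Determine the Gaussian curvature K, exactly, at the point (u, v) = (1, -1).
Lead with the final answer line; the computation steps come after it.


Answer: K = 36/1369

E = 65, F = -24, G = 10, EG - F^2 = 74 at the point
E_u = 384, E_v = 0, F_u = -72, F_v = 48, G_u = 0, G_v = -36
E_vv = 0, F_uv = 144, G_uu = 0
By Brioschi, K is (det M1 - det M2) divided by (EG - F^2) squared.
M1 = [[-E_vv/2 + F_uv - G_uu/2, E_u/2, F_u - E_v/2], [F_v - G_u/2, E, F], [G_v/2, F, G]] = [[144, 192, -72], [48, 65, -24], [-18, -24, 10]]; det M1 = 144
M2 = [[0, E_v/2, G_u/2], [E_v/2, E, F], [G_u/2, F, G]] = [[0, 0, 0], [0, 65, -24], [0, -24, 10]]; det M2 = 0
det M1 - det M2 = 144; K = 144 / (74)^2 = 36/1369
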